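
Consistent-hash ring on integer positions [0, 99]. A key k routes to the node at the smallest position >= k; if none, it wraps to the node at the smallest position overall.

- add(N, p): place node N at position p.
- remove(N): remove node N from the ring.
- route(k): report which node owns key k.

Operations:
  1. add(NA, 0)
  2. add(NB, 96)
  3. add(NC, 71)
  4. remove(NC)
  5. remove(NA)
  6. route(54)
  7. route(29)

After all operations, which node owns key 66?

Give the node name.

Answer: NB

Derivation:
Op 1: add NA@0 -> ring=[0:NA]
Op 2: add NB@96 -> ring=[0:NA,96:NB]
Op 3: add NC@71 -> ring=[0:NA,71:NC,96:NB]
Op 4: remove NC -> ring=[0:NA,96:NB]
Op 5: remove NA -> ring=[96:NB]
Op 6: route key 54: smallest pos >= 54 is 96 -> NB
Op 7: route key 29: smallest pos >= 29 is 96 -> NB
Final route key 66: smallest pos >= 66 is 96 -> NB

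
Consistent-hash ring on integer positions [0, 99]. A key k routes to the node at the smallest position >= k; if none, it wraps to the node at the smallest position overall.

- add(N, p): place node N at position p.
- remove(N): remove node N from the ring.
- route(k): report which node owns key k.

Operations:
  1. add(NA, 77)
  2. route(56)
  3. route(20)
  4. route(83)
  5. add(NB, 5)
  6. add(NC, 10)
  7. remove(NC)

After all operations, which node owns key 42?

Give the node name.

Answer: NA

Derivation:
Op 1: add NA@77 -> ring=[77:NA]
Op 2: route key 56: smallest pos >= 56 is 77 -> NA
Op 3: route key 20: smallest pos >= 20 is 77 -> NA
Op 4: route key 83: none >= 83, wrap to smallest pos 77 -> NA
Op 5: add NB@5 -> ring=[5:NB,77:NA]
Op 6: add NC@10 -> ring=[5:NB,10:NC,77:NA]
Op 7: remove NC -> ring=[5:NB,77:NA]
Final route key 42: smallest pos >= 42 is 77 -> NA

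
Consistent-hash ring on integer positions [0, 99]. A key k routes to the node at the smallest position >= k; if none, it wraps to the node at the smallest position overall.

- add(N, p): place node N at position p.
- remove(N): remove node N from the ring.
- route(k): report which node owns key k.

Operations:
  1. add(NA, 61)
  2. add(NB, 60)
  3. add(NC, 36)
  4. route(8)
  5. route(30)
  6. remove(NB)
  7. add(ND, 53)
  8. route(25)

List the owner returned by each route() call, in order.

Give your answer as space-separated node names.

Op 1: add NA@61 -> ring=[61:NA]
Op 2: add NB@60 -> ring=[60:NB,61:NA]
Op 3: add NC@36 -> ring=[36:NC,60:NB,61:NA]
Op 4: route key 8: smallest pos >= 8 is 36 -> NC
Op 5: route key 30: smallest pos >= 30 is 36 -> NC
Op 6: remove NB -> ring=[36:NC,61:NA]
Op 7: add ND@53 -> ring=[36:NC,53:ND,61:NA]
Op 8: route key 25: smallest pos >= 25 is 36 -> NC

Answer: NC NC NC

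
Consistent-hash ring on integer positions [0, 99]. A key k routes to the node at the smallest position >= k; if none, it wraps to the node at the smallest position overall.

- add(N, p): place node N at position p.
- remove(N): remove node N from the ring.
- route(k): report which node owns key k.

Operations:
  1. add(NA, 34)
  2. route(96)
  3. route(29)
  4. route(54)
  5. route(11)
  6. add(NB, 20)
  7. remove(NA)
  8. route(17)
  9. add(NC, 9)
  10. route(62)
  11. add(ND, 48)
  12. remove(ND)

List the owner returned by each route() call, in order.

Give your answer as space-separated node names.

Op 1: add NA@34 -> ring=[34:NA]
Op 2: route key 96: none >= 96, wrap to smallest pos 34 -> NA
Op 3: route key 29: smallest pos >= 29 is 34 -> NA
Op 4: route key 54: none >= 54, wrap to smallest pos 34 -> NA
Op 5: route key 11: smallest pos >= 11 is 34 -> NA
Op 6: add NB@20 -> ring=[20:NB,34:NA]
Op 7: remove NA -> ring=[20:NB]
Op 8: route key 17: smallest pos >= 17 is 20 -> NB
Op 9: add NC@9 -> ring=[9:NC,20:NB]
Op 10: route key 62: none >= 62, wrap to smallest pos 9 -> NC
Op 11: add ND@48 -> ring=[9:NC,20:NB,48:ND]
Op 12: remove ND -> ring=[9:NC,20:NB]

Answer: NA NA NA NA NB NC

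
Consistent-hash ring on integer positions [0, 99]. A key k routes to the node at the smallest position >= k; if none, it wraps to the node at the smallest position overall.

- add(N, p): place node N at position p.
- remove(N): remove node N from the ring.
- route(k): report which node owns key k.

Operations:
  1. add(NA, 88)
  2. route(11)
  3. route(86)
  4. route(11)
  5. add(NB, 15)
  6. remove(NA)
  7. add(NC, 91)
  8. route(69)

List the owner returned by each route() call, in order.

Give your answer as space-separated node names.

Op 1: add NA@88 -> ring=[88:NA]
Op 2: route key 11: smallest pos >= 11 is 88 -> NA
Op 3: route key 86: smallest pos >= 86 is 88 -> NA
Op 4: route key 11: smallest pos >= 11 is 88 -> NA
Op 5: add NB@15 -> ring=[15:NB,88:NA]
Op 6: remove NA -> ring=[15:NB]
Op 7: add NC@91 -> ring=[15:NB,91:NC]
Op 8: route key 69: smallest pos >= 69 is 91 -> NC

Answer: NA NA NA NC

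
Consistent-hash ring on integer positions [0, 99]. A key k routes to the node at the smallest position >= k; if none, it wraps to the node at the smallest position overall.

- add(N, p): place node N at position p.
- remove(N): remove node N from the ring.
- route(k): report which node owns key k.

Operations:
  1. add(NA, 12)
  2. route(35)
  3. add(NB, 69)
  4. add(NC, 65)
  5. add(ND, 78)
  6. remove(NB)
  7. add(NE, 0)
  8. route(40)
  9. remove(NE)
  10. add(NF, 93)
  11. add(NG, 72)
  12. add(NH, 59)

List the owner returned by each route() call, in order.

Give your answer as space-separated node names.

Op 1: add NA@12 -> ring=[12:NA]
Op 2: route key 35: none >= 35, wrap to smallest pos 12 -> NA
Op 3: add NB@69 -> ring=[12:NA,69:NB]
Op 4: add NC@65 -> ring=[12:NA,65:NC,69:NB]
Op 5: add ND@78 -> ring=[12:NA,65:NC,69:NB,78:ND]
Op 6: remove NB -> ring=[12:NA,65:NC,78:ND]
Op 7: add NE@0 -> ring=[0:NE,12:NA,65:NC,78:ND]
Op 8: route key 40: smallest pos >= 40 is 65 -> NC
Op 9: remove NE -> ring=[12:NA,65:NC,78:ND]
Op 10: add NF@93 -> ring=[12:NA,65:NC,78:ND,93:NF]
Op 11: add NG@72 -> ring=[12:NA,65:NC,72:NG,78:ND,93:NF]
Op 12: add NH@59 -> ring=[12:NA,59:NH,65:NC,72:NG,78:ND,93:NF]

Answer: NA NC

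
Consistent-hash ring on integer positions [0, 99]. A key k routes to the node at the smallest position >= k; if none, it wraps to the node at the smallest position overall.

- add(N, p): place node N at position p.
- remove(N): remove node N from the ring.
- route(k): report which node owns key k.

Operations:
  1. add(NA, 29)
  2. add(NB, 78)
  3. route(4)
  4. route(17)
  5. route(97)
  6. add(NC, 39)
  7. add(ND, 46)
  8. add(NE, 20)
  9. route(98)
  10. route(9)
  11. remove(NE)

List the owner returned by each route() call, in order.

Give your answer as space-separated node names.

Answer: NA NA NA NE NE

Derivation:
Op 1: add NA@29 -> ring=[29:NA]
Op 2: add NB@78 -> ring=[29:NA,78:NB]
Op 3: route key 4: smallest pos >= 4 is 29 -> NA
Op 4: route key 17: smallest pos >= 17 is 29 -> NA
Op 5: route key 97: none >= 97, wrap to smallest pos 29 -> NA
Op 6: add NC@39 -> ring=[29:NA,39:NC,78:NB]
Op 7: add ND@46 -> ring=[29:NA,39:NC,46:ND,78:NB]
Op 8: add NE@20 -> ring=[20:NE,29:NA,39:NC,46:ND,78:NB]
Op 9: route key 98: none >= 98, wrap to smallest pos 20 -> NE
Op 10: route key 9: smallest pos >= 9 is 20 -> NE
Op 11: remove NE -> ring=[29:NA,39:NC,46:ND,78:NB]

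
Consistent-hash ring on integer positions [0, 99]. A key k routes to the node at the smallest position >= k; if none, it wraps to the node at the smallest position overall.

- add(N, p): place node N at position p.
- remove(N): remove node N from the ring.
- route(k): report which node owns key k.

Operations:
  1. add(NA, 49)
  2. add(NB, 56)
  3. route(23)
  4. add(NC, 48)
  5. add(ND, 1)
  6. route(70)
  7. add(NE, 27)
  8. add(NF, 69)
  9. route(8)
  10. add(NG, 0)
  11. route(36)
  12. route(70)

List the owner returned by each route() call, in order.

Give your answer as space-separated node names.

Answer: NA ND NE NC NG

Derivation:
Op 1: add NA@49 -> ring=[49:NA]
Op 2: add NB@56 -> ring=[49:NA,56:NB]
Op 3: route key 23: smallest pos >= 23 is 49 -> NA
Op 4: add NC@48 -> ring=[48:NC,49:NA,56:NB]
Op 5: add ND@1 -> ring=[1:ND,48:NC,49:NA,56:NB]
Op 6: route key 70: none >= 70, wrap to smallest pos 1 -> ND
Op 7: add NE@27 -> ring=[1:ND,27:NE,48:NC,49:NA,56:NB]
Op 8: add NF@69 -> ring=[1:ND,27:NE,48:NC,49:NA,56:NB,69:NF]
Op 9: route key 8: smallest pos >= 8 is 27 -> NE
Op 10: add NG@0 -> ring=[0:NG,1:ND,27:NE,48:NC,49:NA,56:NB,69:NF]
Op 11: route key 36: smallest pos >= 36 is 48 -> NC
Op 12: route key 70: none >= 70, wrap to smallest pos 0 -> NG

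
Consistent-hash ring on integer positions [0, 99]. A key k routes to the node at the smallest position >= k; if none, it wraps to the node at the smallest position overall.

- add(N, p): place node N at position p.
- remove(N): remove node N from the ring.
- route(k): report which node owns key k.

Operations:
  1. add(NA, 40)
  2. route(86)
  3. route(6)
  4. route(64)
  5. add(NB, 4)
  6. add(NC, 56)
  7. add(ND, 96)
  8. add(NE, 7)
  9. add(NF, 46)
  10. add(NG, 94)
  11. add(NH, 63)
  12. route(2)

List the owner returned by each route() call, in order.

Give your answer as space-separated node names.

Op 1: add NA@40 -> ring=[40:NA]
Op 2: route key 86: none >= 86, wrap to smallest pos 40 -> NA
Op 3: route key 6: smallest pos >= 6 is 40 -> NA
Op 4: route key 64: none >= 64, wrap to smallest pos 40 -> NA
Op 5: add NB@4 -> ring=[4:NB,40:NA]
Op 6: add NC@56 -> ring=[4:NB,40:NA,56:NC]
Op 7: add ND@96 -> ring=[4:NB,40:NA,56:NC,96:ND]
Op 8: add NE@7 -> ring=[4:NB,7:NE,40:NA,56:NC,96:ND]
Op 9: add NF@46 -> ring=[4:NB,7:NE,40:NA,46:NF,56:NC,96:ND]
Op 10: add NG@94 -> ring=[4:NB,7:NE,40:NA,46:NF,56:NC,94:NG,96:ND]
Op 11: add NH@63 -> ring=[4:NB,7:NE,40:NA,46:NF,56:NC,63:NH,94:NG,96:ND]
Op 12: route key 2: smallest pos >= 2 is 4 -> NB

Answer: NA NA NA NB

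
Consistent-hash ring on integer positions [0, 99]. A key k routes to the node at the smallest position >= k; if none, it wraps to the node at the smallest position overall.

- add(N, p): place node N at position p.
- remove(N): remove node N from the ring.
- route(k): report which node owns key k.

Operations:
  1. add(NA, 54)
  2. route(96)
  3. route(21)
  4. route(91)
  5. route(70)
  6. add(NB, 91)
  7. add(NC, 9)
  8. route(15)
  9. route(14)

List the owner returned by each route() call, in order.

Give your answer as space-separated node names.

Answer: NA NA NA NA NA NA

Derivation:
Op 1: add NA@54 -> ring=[54:NA]
Op 2: route key 96: none >= 96, wrap to smallest pos 54 -> NA
Op 3: route key 21: smallest pos >= 21 is 54 -> NA
Op 4: route key 91: none >= 91, wrap to smallest pos 54 -> NA
Op 5: route key 70: none >= 70, wrap to smallest pos 54 -> NA
Op 6: add NB@91 -> ring=[54:NA,91:NB]
Op 7: add NC@9 -> ring=[9:NC,54:NA,91:NB]
Op 8: route key 15: smallest pos >= 15 is 54 -> NA
Op 9: route key 14: smallest pos >= 14 is 54 -> NA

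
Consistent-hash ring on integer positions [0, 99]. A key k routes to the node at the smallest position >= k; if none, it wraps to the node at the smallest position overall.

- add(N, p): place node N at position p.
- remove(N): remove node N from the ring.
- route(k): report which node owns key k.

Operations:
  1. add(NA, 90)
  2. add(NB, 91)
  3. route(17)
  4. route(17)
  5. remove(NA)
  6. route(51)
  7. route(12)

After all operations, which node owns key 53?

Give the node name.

Op 1: add NA@90 -> ring=[90:NA]
Op 2: add NB@91 -> ring=[90:NA,91:NB]
Op 3: route key 17: smallest pos >= 17 is 90 -> NA
Op 4: route key 17: smallest pos >= 17 is 90 -> NA
Op 5: remove NA -> ring=[91:NB]
Op 6: route key 51: smallest pos >= 51 is 91 -> NB
Op 7: route key 12: smallest pos >= 12 is 91 -> NB
Final route key 53: smallest pos >= 53 is 91 -> NB

Answer: NB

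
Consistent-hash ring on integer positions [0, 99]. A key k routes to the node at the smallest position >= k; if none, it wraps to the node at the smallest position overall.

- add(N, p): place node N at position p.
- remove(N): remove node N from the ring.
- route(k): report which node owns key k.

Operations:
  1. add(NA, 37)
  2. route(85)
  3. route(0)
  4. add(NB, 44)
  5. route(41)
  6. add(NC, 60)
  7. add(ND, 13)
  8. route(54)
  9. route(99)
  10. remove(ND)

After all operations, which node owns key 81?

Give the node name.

Op 1: add NA@37 -> ring=[37:NA]
Op 2: route key 85: none >= 85, wrap to smallest pos 37 -> NA
Op 3: route key 0: smallest pos >= 0 is 37 -> NA
Op 4: add NB@44 -> ring=[37:NA,44:NB]
Op 5: route key 41: smallest pos >= 41 is 44 -> NB
Op 6: add NC@60 -> ring=[37:NA,44:NB,60:NC]
Op 7: add ND@13 -> ring=[13:ND,37:NA,44:NB,60:NC]
Op 8: route key 54: smallest pos >= 54 is 60 -> NC
Op 9: route key 99: none >= 99, wrap to smallest pos 13 -> ND
Op 10: remove ND -> ring=[37:NA,44:NB,60:NC]
Final route key 81: none >= 81, wrap to smallest pos 37 -> NA

Answer: NA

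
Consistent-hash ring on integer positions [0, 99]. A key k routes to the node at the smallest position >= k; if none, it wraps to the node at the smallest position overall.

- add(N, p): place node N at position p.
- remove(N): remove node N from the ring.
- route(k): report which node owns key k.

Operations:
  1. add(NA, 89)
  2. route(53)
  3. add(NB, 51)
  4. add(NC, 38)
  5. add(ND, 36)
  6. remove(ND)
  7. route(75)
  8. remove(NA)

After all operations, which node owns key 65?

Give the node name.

Answer: NC

Derivation:
Op 1: add NA@89 -> ring=[89:NA]
Op 2: route key 53: smallest pos >= 53 is 89 -> NA
Op 3: add NB@51 -> ring=[51:NB,89:NA]
Op 4: add NC@38 -> ring=[38:NC,51:NB,89:NA]
Op 5: add ND@36 -> ring=[36:ND,38:NC,51:NB,89:NA]
Op 6: remove ND -> ring=[38:NC,51:NB,89:NA]
Op 7: route key 75: smallest pos >= 75 is 89 -> NA
Op 8: remove NA -> ring=[38:NC,51:NB]
Final route key 65: none >= 65, wrap to smallest pos 38 -> NC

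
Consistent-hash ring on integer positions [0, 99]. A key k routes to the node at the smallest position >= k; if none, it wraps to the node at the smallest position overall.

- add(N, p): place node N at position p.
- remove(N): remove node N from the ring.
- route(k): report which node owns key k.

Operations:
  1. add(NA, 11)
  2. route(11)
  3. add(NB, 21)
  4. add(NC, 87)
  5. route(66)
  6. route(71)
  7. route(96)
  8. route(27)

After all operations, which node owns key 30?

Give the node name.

Answer: NC

Derivation:
Op 1: add NA@11 -> ring=[11:NA]
Op 2: route key 11: smallest pos >= 11 is 11 -> NA
Op 3: add NB@21 -> ring=[11:NA,21:NB]
Op 4: add NC@87 -> ring=[11:NA,21:NB,87:NC]
Op 5: route key 66: smallest pos >= 66 is 87 -> NC
Op 6: route key 71: smallest pos >= 71 is 87 -> NC
Op 7: route key 96: none >= 96, wrap to smallest pos 11 -> NA
Op 8: route key 27: smallest pos >= 27 is 87 -> NC
Final route key 30: smallest pos >= 30 is 87 -> NC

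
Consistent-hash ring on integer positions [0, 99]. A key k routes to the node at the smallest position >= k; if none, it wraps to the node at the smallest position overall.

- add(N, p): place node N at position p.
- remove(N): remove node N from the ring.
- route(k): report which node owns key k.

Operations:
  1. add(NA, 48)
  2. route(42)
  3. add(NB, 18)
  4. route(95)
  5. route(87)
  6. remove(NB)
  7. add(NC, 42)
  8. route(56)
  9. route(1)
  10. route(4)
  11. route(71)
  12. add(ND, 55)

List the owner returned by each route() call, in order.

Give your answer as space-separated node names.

Op 1: add NA@48 -> ring=[48:NA]
Op 2: route key 42: smallest pos >= 42 is 48 -> NA
Op 3: add NB@18 -> ring=[18:NB,48:NA]
Op 4: route key 95: none >= 95, wrap to smallest pos 18 -> NB
Op 5: route key 87: none >= 87, wrap to smallest pos 18 -> NB
Op 6: remove NB -> ring=[48:NA]
Op 7: add NC@42 -> ring=[42:NC,48:NA]
Op 8: route key 56: none >= 56, wrap to smallest pos 42 -> NC
Op 9: route key 1: smallest pos >= 1 is 42 -> NC
Op 10: route key 4: smallest pos >= 4 is 42 -> NC
Op 11: route key 71: none >= 71, wrap to smallest pos 42 -> NC
Op 12: add ND@55 -> ring=[42:NC,48:NA,55:ND]

Answer: NA NB NB NC NC NC NC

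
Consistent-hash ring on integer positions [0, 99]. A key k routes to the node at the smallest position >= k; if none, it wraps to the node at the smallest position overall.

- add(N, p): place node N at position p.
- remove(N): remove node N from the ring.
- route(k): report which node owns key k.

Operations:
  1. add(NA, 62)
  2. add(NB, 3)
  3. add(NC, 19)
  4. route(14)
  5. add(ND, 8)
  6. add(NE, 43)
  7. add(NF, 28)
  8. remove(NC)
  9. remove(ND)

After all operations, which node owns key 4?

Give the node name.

Op 1: add NA@62 -> ring=[62:NA]
Op 2: add NB@3 -> ring=[3:NB,62:NA]
Op 3: add NC@19 -> ring=[3:NB,19:NC,62:NA]
Op 4: route key 14: smallest pos >= 14 is 19 -> NC
Op 5: add ND@8 -> ring=[3:NB,8:ND,19:NC,62:NA]
Op 6: add NE@43 -> ring=[3:NB,8:ND,19:NC,43:NE,62:NA]
Op 7: add NF@28 -> ring=[3:NB,8:ND,19:NC,28:NF,43:NE,62:NA]
Op 8: remove NC -> ring=[3:NB,8:ND,28:NF,43:NE,62:NA]
Op 9: remove ND -> ring=[3:NB,28:NF,43:NE,62:NA]
Final route key 4: smallest pos >= 4 is 28 -> NF

Answer: NF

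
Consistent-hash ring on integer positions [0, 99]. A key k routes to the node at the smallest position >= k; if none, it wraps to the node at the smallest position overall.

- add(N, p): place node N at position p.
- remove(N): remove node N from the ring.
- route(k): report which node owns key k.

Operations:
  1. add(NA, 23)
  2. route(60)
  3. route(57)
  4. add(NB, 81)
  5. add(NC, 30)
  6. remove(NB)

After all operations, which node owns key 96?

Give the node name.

Op 1: add NA@23 -> ring=[23:NA]
Op 2: route key 60: none >= 60, wrap to smallest pos 23 -> NA
Op 3: route key 57: none >= 57, wrap to smallest pos 23 -> NA
Op 4: add NB@81 -> ring=[23:NA,81:NB]
Op 5: add NC@30 -> ring=[23:NA,30:NC,81:NB]
Op 6: remove NB -> ring=[23:NA,30:NC]
Final route key 96: none >= 96, wrap to smallest pos 23 -> NA

Answer: NA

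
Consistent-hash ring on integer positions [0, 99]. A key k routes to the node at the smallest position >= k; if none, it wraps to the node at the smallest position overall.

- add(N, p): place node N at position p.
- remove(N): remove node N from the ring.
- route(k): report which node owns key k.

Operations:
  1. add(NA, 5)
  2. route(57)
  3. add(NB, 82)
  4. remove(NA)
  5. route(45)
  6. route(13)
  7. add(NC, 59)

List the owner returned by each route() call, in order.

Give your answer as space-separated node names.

Op 1: add NA@5 -> ring=[5:NA]
Op 2: route key 57: none >= 57, wrap to smallest pos 5 -> NA
Op 3: add NB@82 -> ring=[5:NA,82:NB]
Op 4: remove NA -> ring=[82:NB]
Op 5: route key 45: smallest pos >= 45 is 82 -> NB
Op 6: route key 13: smallest pos >= 13 is 82 -> NB
Op 7: add NC@59 -> ring=[59:NC,82:NB]

Answer: NA NB NB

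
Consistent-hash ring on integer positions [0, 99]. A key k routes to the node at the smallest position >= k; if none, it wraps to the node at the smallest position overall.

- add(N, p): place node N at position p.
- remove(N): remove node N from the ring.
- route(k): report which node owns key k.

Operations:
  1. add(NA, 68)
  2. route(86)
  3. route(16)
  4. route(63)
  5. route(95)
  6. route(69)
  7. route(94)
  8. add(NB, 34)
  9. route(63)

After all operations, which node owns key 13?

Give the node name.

Op 1: add NA@68 -> ring=[68:NA]
Op 2: route key 86: none >= 86, wrap to smallest pos 68 -> NA
Op 3: route key 16: smallest pos >= 16 is 68 -> NA
Op 4: route key 63: smallest pos >= 63 is 68 -> NA
Op 5: route key 95: none >= 95, wrap to smallest pos 68 -> NA
Op 6: route key 69: none >= 69, wrap to smallest pos 68 -> NA
Op 7: route key 94: none >= 94, wrap to smallest pos 68 -> NA
Op 8: add NB@34 -> ring=[34:NB,68:NA]
Op 9: route key 63: smallest pos >= 63 is 68 -> NA
Final route key 13: smallest pos >= 13 is 34 -> NB

Answer: NB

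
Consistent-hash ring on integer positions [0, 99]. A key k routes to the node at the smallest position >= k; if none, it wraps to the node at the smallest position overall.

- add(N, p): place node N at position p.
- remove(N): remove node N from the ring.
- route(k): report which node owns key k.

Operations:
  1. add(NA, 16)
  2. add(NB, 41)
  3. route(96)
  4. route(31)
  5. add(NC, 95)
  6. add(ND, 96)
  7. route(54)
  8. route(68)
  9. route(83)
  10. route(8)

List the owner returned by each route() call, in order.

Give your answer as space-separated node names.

Answer: NA NB NC NC NC NA

Derivation:
Op 1: add NA@16 -> ring=[16:NA]
Op 2: add NB@41 -> ring=[16:NA,41:NB]
Op 3: route key 96: none >= 96, wrap to smallest pos 16 -> NA
Op 4: route key 31: smallest pos >= 31 is 41 -> NB
Op 5: add NC@95 -> ring=[16:NA,41:NB,95:NC]
Op 6: add ND@96 -> ring=[16:NA,41:NB,95:NC,96:ND]
Op 7: route key 54: smallest pos >= 54 is 95 -> NC
Op 8: route key 68: smallest pos >= 68 is 95 -> NC
Op 9: route key 83: smallest pos >= 83 is 95 -> NC
Op 10: route key 8: smallest pos >= 8 is 16 -> NA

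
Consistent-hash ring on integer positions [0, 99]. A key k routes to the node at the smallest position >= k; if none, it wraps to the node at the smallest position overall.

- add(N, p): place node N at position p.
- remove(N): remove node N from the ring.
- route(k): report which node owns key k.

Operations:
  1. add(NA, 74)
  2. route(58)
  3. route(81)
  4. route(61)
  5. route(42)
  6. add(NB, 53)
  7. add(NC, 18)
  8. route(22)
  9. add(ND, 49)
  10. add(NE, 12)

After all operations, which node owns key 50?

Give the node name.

Op 1: add NA@74 -> ring=[74:NA]
Op 2: route key 58: smallest pos >= 58 is 74 -> NA
Op 3: route key 81: none >= 81, wrap to smallest pos 74 -> NA
Op 4: route key 61: smallest pos >= 61 is 74 -> NA
Op 5: route key 42: smallest pos >= 42 is 74 -> NA
Op 6: add NB@53 -> ring=[53:NB,74:NA]
Op 7: add NC@18 -> ring=[18:NC,53:NB,74:NA]
Op 8: route key 22: smallest pos >= 22 is 53 -> NB
Op 9: add ND@49 -> ring=[18:NC,49:ND,53:NB,74:NA]
Op 10: add NE@12 -> ring=[12:NE,18:NC,49:ND,53:NB,74:NA]
Final route key 50: smallest pos >= 50 is 53 -> NB

Answer: NB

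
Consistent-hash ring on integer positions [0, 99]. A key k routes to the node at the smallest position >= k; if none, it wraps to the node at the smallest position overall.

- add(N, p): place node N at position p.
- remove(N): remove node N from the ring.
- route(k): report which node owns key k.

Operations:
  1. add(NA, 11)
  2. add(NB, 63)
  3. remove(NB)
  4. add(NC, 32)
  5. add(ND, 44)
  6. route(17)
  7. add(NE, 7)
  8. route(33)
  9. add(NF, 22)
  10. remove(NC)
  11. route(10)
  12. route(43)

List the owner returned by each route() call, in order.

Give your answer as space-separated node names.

Op 1: add NA@11 -> ring=[11:NA]
Op 2: add NB@63 -> ring=[11:NA,63:NB]
Op 3: remove NB -> ring=[11:NA]
Op 4: add NC@32 -> ring=[11:NA,32:NC]
Op 5: add ND@44 -> ring=[11:NA,32:NC,44:ND]
Op 6: route key 17: smallest pos >= 17 is 32 -> NC
Op 7: add NE@7 -> ring=[7:NE,11:NA,32:NC,44:ND]
Op 8: route key 33: smallest pos >= 33 is 44 -> ND
Op 9: add NF@22 -> ring=[7:NE,11:NA,22:NF,32:NC,44:ND]
Op 10: remove NC -> ring=[7:NE,11:NA,22:NF,44:ND]
Op 11: route key 10: smallest pos >= 10 is 11 -> NA
Op 12: route key 43: smallest pos >= 43 is 44 -> ND

Answer: NC ND NA ND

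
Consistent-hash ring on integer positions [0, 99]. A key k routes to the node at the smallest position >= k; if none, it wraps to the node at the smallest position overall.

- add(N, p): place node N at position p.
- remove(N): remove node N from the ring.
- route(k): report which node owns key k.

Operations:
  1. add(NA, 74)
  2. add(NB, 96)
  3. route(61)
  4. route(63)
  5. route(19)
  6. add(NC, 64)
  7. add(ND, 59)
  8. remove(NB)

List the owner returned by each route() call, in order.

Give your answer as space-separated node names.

Answer: NA NA NA

Derivation:
Op 1: add NA@74 -> ring=[74:NA]
Op 2: add NB@96 -> ring=[74:NA,96:NB]
Op 3: route key 61: smallest pos >= 61 is 74 -> NA
Op 4: route key 63: smallest pos >= 63 is 74 -> NA
Op 5: route key 19: smallest pos >= 19 is 74 -> NA
Op 6: add NC@64 -> ring=[64:NC,74:NA,96:NB]
Op 7: add ND@59 -> ring=[59:ND,64:NC,74:NA,96:NB]
Op 8: remove NB -> ring=[59:ND,64:NC,74:NA]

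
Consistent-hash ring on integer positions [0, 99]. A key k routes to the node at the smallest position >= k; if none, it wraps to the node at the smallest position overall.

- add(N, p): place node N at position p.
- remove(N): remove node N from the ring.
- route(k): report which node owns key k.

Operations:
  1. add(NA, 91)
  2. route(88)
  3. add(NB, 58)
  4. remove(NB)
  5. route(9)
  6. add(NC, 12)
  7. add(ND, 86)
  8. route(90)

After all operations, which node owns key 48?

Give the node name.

Answer: ND

Derivation:
Op 1: add NA@91 -> ring=[91:NA]
Op 2: route key 88: smallest pos >= 88 is 91 -> NA
Op 3: add NB@58 -> ring=[58:NB,91:NA]
Op 4: remove NB -> ring=[91:NA]
Op 5: route key 9: smallest pos >= 9 is 91 -> NA
Op 6: add NC@12 -> ring=[12:NC,91:NA]
Op 7: add ND@86 -> ring=[12:NC,86:ND,91:NA]
Op 8: route key 90: smallest pos >= 90 is 91 -> NA
Final route key 48: smallest pos >= 48 is 86 -> ND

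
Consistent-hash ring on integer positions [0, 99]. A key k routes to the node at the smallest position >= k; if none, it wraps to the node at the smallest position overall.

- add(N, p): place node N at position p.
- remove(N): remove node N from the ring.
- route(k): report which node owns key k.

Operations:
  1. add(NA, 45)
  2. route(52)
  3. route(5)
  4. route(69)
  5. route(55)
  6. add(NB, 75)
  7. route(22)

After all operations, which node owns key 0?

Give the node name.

Op 1: add NA@45 -> ring=[45:NA]
Op 2: route key 52: none >= 52, wrap to smallest pos 45 -> NA
Op 3: route key 5: smallest pos >= 5 is 45 -> NA
Op 4: route key 69: none >= 69, wrap to smallest pos 45 -> NA
Op 5: route key 55: none >= 55, wrap to smallest pos 45 -> NA
Op 6: add NB@75 -> ring=[45:NA,75:NB]
Op 7: route key 22: smallest pos >= 22 is 45 -> NA
Final route key 0: smallest pos >= 0 is 45 -> NA

Answer: NA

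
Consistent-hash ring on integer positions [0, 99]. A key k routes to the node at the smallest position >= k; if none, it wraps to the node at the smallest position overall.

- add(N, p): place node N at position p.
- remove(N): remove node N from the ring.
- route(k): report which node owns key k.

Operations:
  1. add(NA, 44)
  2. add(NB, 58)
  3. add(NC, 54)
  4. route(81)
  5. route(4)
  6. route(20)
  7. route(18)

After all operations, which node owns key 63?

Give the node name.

Answer: NA

Derivation:
Op 1: add NA@44 -> ring=[44:NA]
Op 2: add NB@58 -> ring=[44:NA,58:NB]
Op 3: add NC@54 -> ring=[44:NA,54:NC,58:NB]
Op 4: route key 81: none >= 81, wrap to smallest pos 44 -> NA
Op 5: route key 4: smallest pos >= 4 is 44 -> NA
Op 6: route key 20: smallest pos >= 20 is 44 -> NA
Op 7: route key 18: smallest pos >= 18 is 44 -> NA
Final route key 63: none >= 63, wrap to smallest pos 44 -> NA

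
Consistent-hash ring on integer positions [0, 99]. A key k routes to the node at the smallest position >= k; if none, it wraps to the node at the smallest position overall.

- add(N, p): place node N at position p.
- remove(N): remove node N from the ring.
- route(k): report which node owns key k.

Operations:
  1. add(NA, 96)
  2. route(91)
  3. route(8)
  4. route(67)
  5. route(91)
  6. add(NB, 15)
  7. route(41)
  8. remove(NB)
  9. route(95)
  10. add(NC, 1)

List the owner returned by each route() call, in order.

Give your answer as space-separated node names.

Answer: NA NA NA NA NA NA

Derivation:
Op 1: add NA@96 -> ring=[96:NA]
Op 2: route key 91: smallest pos >= 91 is 96 -> NA
Op 3: route key 8: smallest pos >= 8 is 96 -> NA
Op 4: route key 67: smallest pos >= 67 is 96 -> NA
Op 5: route key 91: smallest pos >= 91 is 96 -> NA
Op 6: add NB@15 -> ring=[15:NB,96:NA]
Op 7: route key 41: smallest pos >= 41 is 96 -> NA
Op 8: remove NB -> ring=[96:NA]
Op 9: route key 95: smallest pos >= 95 is 96 -> NA
Op 10: add NC@1 -> ring=[1:NC,96:NA]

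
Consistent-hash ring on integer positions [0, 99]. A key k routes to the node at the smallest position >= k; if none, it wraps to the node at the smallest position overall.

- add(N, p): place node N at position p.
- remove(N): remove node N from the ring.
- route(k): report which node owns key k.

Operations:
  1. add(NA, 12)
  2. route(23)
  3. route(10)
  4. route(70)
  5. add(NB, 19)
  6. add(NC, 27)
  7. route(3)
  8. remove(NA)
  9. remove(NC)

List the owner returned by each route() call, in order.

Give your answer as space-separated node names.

Answer: NA NA NA NA

Derivation:
Op 1: add NA@12 -> ring=[12:NA]
Op 2: route key 23: none >= 23, wrap to smallest pos 12 -> NA
Op 3: route key 10: smallest pos >= 10 is 12 -> NA
Op 4: route key 70: none >= 70, wrap to smallest pos 12 -> NA
Op 5: add NB@19 -> ring=[12:NA,19:NB]
Op 6: add NC@27 -> ring=[12:NA,19:NB,27:NC]
Op 7: route key 3: smallest pos >= 3 is 12 -> NA
Op 8: remove NA -> ring=[19:NB,27:NC]
Op 9: remove NC -> ring=[19:NB]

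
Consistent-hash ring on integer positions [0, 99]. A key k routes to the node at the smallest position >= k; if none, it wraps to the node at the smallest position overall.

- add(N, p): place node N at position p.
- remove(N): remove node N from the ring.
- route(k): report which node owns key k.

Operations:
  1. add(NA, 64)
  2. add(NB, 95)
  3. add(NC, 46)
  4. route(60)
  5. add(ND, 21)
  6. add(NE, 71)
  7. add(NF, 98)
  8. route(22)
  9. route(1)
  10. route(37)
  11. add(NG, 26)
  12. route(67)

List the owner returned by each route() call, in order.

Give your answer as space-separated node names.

Op 1: add NA@64 -> ring=[64:NA]
Op 2: add NB@95 -> ring=[64:NA,95:NB]
Op 3: add NC@46 -> ring=[46:NC,64:NA,95:NB]
Op 4: route key 60: smallest pos >= 60 is 64 -> NA
Op 5: add ND@21 -> ring=[21:ND,46:NC,64:NA,95:NB]
Op 6: add NE@71 -> ring=[21:ND,46:NC,64:NA,71:NE,95:NB]
Op 7: add NF@98 -> ring=[21:ND,46:NC,64:NA,71:NE,95:NB,98:NF]
Op 8: route key 22: smallest pos >= 22 is 46 -> NC
Op 9: route key 1: smallest pos >= 1 is 21 -> ND
Op 10: route key 37: smallest pos >= 37 is 46 -> NC
Op 11: add NG@26 -> ring=[21:ND,26:NG,46:NC,64:NA,71:NE,95:NB,98:NF]
Op 12: route key 67: smallest pos >= 67 is 71 -> NE

Answer: NA NC ND NC NE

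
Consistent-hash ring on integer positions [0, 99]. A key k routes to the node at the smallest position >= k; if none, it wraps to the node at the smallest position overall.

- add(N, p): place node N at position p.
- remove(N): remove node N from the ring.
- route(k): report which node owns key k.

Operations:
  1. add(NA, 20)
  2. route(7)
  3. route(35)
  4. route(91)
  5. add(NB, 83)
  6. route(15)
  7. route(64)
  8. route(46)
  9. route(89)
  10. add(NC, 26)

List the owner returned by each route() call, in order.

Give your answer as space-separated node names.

Op 1: add NA@20 -> ring=[20:NA]
Op 2: route key 7: smallest pos >= 7 is 20 -> NA
Op 3: route key 35: none >= 35, wrap to smallest pos 20 -> NA
Op 4: route key 91: none >= 91, wrap to smallest pos 20 -> NA
Op 5: add NB@83 -> ring=[20:NA,83:NB]
Op 6: route key 15: smallest pos >= 15 is 20 -> NA
Op 7: route key 64: smallest pos >= 64 is 83 -> NB
Op 8: route key 46: smallest pos >= 46 is 83 -> NB
Op 9: route key 89: none >= 89, wrap to smallest pos 20 -> NA
Op 10: add NC@26 -> ring=[20:NA,26:NC,83:NB]

Answer: NA NA NA NA NB NB NA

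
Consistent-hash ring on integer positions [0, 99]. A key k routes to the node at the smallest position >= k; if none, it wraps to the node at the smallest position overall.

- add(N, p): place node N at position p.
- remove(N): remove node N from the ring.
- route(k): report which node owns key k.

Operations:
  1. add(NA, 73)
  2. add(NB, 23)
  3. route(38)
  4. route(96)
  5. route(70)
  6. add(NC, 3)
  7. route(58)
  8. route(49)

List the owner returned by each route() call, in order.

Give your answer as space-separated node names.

Answer: NA NB NA NA NA

Derivation:
Op 1: add NA@73 -> ring=[73:NA]
Op 2: add NB@23 -> ring=[23:NB,73:NA]
Op 3: route key 38: smallest pos >= 38 is 73 -> NA
Op 4: route key 96: none >= 96, wrap to smallest pos 23 -> NB
Op 5: route key 70: smallest pos >= 70 is 73 -> NA
Op 6: add NC@3 -> ring=[3:NC,23:NB,73:NA]
Op 7: route key 58: smallest pos >= 58 is 73 -> NA
Op 8: route key 49: smallest pos >= 49 is 73 -> NA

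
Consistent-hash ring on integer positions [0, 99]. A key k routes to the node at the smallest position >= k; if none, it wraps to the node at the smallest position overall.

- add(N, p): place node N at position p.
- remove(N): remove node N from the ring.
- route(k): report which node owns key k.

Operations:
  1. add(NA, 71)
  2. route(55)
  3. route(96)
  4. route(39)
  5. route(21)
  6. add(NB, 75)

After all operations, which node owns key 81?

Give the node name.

Answer: NA

Derivation:
Op 1: add NA@71 -> ring=[71:NA]
Op 2: route key 55: smallest pos >= 55 is 71 -> NA
Op 3: route key 96: none >= 96, wrap to smallest pos 71 -> NA
Op 4: route key 39: smallest pos >= 39 is 71 -> NA
Op 5: route key 21: smallest pos >= 21 is 71 -> NA
Op 6: add NB@75 -> ring=[71:NA,75:NB]
Final route key 81: none >= 81, wrap to smallest pos 71 -> NA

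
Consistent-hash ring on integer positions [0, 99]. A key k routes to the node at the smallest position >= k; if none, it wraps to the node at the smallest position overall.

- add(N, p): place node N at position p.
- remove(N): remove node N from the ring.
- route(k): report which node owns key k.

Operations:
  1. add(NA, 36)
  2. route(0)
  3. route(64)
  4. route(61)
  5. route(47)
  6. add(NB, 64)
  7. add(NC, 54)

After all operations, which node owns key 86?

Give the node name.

Answer: NA

Derivation:
Op 1: add NA@36 -> ring=[36:NA]
Op 2: route key 0: smallest pos >= 0 is 36 -> NA
Op 3: route key 64: none >= 64, wrap to smallest pos 36 -> NA
Op 4: route key 61: none >= 61, wrap to smallest pos 36 -> NA
Op 5: route key 47: none >= 47, wrap to smallest pos 36 -> NA
Op 6: add NB@64 -> ring=[36:NA,64:NB]
Op 7: add NC@54 -> ring=[36:NA,54:NC,64:NB]
Final route key 86: none >= 86, wrap to smallest pos 36 -> NA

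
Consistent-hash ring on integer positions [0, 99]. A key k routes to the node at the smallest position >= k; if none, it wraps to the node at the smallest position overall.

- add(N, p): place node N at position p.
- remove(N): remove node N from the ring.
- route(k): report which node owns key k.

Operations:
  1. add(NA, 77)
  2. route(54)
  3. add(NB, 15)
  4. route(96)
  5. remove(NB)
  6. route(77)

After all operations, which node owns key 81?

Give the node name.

Answer: NA

Derivation:
Op 1: add NA@77 -> ring=[77:NA]
Op 2: route key 54: smallest pos >= 54 is 77 -> NA
Op 3: add NB@15 -> ring=[15:NB,77:NA]
Op 4: route key 96: none >= 96, wrap to smallest pos 15 -> NB
Op 5: remove NB -> ring=[77:NA]
Op 6: route key 77: smallest pos >= 77 is 77 -> NA
Final route key 81: none >= 81, wrap to smallest pos 77 -> NA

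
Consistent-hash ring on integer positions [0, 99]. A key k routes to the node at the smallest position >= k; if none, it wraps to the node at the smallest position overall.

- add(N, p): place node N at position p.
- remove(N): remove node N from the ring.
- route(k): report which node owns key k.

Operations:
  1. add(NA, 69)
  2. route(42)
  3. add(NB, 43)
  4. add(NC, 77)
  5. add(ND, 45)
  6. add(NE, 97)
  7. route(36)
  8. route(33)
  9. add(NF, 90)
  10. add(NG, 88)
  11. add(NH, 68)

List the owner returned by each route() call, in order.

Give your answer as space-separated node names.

Op 1: add NA@69 -> ring=[69:NA]
Op 2: route key 42: smallest pos >= 42 is 69 -> NA
Op 3: add NB@43 -> ring=[43:NB,69:NA]
Op 4: add NC@77 -> ring=[43:NB,69:NA,77:NC]
Op 5: add ND@45 -> ring=[43:NB,45:ND,69:NA,77:NC]
Op 6: add NE@97 -> ring=[43:NB,45:ND,69:NA,77:NC,97:NE]
Op 7: route key 36: smallest pos >= 36 is 43 -> NB
Op 8: route key 33: smallest pos >= 33 is 43 -> NB
Op 9: add NF@90 -> ring=[43:NB,45:ND,69:NA,77:NC,90:NF,97:NE]
Op 10: add NG@88 -> ring=[43:NB,45:ND,69:NA,77:NC,88:NG,90:NF,97:NE]
Op 11: add NH@68 -> ring=[43:NB,45:ND,68:NH,69:NA,77:NC,88:NG,90:NF,97:NE]

Answer: NA NB NB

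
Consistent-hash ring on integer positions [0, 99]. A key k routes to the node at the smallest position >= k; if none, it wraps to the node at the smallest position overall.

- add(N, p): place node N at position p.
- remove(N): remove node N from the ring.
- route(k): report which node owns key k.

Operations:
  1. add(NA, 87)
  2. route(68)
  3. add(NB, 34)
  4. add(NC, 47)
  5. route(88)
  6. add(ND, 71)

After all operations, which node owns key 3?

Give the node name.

Op 1: add NA@87 -> ring=[87:NA]
Op 2: route key 68: smallest pos >= 68 is 87 -> NA
Op 3: add NB@34 -> ring=[34:NB,87:NA]
Op 4: add NC@47 -> ring=[34:NB,47:NC,87:NA]
Op 5: route key 88: none >= 88, wrap to smallest pos 34 -> NB
Op 6: add ND@71 -> ring=[34:NB,47:NC,71:ND,87:NA]
Final route key 3: smallest pos >= 3 is 34 -> NB

Answer: NB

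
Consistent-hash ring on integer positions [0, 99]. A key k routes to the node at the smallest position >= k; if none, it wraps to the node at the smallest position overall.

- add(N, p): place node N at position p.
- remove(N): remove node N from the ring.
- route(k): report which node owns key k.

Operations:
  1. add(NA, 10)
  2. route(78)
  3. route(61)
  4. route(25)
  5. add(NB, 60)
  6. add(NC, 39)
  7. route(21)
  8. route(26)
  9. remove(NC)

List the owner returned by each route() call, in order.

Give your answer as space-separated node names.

Answer: NA NA NA NC NC

Derivation:
Op 1: add NA@10 -> ring=[10:NA]
Op 2: route key 78: none >= 78, wrap to smallest pos 10 -> NA
Op 3: route key 61: none >= 61, wrap to smallest pos 10 -> NA
Op 4: route key 25: none >= 25, wrap to smallest pos 10 -> NA
Op 5: add NB@60 -> ring=[10:NA,60:NB]
Op 6: add NC@39 -> ring=[10:NA,39:NC,60:NB]
Op 7: route key 21: smallest pos >= 21 is 39 -> NC
Op 8: route key 26: smallest pos >= 26 is 39 -> NC
Op 9: remove NC -> ring=[10:NA,60:NB]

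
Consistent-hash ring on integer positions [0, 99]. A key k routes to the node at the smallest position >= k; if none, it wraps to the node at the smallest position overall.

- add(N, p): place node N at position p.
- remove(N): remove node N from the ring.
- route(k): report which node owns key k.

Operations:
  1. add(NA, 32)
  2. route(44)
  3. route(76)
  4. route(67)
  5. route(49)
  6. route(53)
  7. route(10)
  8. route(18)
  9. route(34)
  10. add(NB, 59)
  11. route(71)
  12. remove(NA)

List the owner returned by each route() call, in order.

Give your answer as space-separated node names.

Answer: NA NA NA NA NA NA NA NA NA

Derivation:
Op 1: add NA@32 -> ring=[32:NA]
Op 2: route key 44: none >= 44, wrap to smallest pos 32 -> NA
Op 3: route key 76: none >= 76, wrap to smallest pos 32 -> NA
Op 4: route key 67: none >= 67, wrap to smallest pos 32 -> NA
Op 5: route key 49: none >= 49, wrap to smallest pos 32 -> NA
Op 6: route key 53: none >= 53, wrap to smallest pos 32 -> NA
Op 7: route key 10: smallest pos >= 10 is 32 -> NA
Op 8: route key 18: smallest pos >= 18 is 32 -> NA
Op 9: route key 34: none >= 34, wrap to smallest pos 32 -> NA
Op 10: add NB@59 -> ring=[32:NA,59:NB]
Op 11: route key 71: none >= 71, wrap to smallest pos 32 -> NA
Op 12: remove NA -> ring=[59:NB]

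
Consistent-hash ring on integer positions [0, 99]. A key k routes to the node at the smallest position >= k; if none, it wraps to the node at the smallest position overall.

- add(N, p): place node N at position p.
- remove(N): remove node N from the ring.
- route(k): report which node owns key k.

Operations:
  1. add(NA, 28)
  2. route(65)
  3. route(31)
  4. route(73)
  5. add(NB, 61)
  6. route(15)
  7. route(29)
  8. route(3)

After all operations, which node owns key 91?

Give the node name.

Op 1: add NA@28 -> ring=[28:NA]
Op 2: route key 65: none >= 65, wrap to smallest pos 28 -> NA
Op 3: route key 31: none >= 31, wrap to smallest pos 28 -> NA
Op 4: route key 73: none >= 73, wrap to smallest pos 28 -> NA
Op 5: add NB@61 -> ring=[28:NA,61:NB]
Op 6: route key 15: smallest pos >= 15 is 28 -> NA
Op 7: route key 29: smallest pos >= 29 is 61 -> NB
Op 8: route key 3: smallest pos >= 3 is 28 -> NA
Final route key 91: none >= 91, wrap to smallest pos 28 -> NA

Answer: NA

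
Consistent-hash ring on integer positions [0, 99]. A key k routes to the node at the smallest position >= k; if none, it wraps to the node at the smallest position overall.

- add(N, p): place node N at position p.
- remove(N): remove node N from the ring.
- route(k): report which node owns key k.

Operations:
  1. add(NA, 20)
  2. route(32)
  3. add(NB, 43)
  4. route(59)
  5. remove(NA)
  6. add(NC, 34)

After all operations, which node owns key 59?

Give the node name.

Answer: NC

Derivation:
Op 1: add NA@20 -> ring=[20:NA]
Op 2: route key 32: none >= 32, wrap to smallest pos 20 -> NA
Op 3: add NB@43 -> ring=[20:NA,43:NB]
Op 4: route key 59: none >= 59, wrap to smallest pos 20 -> NA
Op 5: remove NA -> ring=[43:NB]
Op 6: add NC@34 -> ring=[34:NC,43:NB]
Final route key 59: none >= 59, wrap to smallest pos 34 -> NC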